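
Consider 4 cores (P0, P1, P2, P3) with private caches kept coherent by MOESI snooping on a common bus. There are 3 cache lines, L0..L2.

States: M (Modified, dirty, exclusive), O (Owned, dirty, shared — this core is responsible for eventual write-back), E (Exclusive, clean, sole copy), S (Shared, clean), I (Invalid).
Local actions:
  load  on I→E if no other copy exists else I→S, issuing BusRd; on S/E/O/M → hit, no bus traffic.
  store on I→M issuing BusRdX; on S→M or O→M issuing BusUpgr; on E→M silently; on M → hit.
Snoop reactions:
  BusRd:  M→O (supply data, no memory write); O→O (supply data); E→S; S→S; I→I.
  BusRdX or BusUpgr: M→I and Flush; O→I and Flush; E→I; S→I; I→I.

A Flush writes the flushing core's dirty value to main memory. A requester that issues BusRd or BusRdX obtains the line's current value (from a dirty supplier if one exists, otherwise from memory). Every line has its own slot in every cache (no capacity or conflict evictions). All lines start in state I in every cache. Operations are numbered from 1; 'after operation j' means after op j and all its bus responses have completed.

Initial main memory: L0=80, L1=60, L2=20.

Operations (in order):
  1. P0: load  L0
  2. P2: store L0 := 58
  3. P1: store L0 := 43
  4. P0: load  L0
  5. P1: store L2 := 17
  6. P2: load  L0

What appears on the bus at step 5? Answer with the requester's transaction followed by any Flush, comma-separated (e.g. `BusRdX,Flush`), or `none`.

  op1 P0: load  L0 → E/I/I/I on L0; bus BusRd; mem=80
  op2 P2: store L0 := 58 → I/I/M/I on L0; bus BusRdX; mem=80
  op3 P1: store L0 := 43 → I/M/I/I on L0; bus BusRdX Flush; mem=58
  op4 P0: load  L0 → S/O/I/I on L0; bus BusRd; mem=58
  op5 P1: store L2 := 17 → I/M/I/I on L2; bus BusRdX; mem=20
  op6 P2: load  L0 → S/O/S/I on L0; bus BusRd; mem=58

bus = BusRdX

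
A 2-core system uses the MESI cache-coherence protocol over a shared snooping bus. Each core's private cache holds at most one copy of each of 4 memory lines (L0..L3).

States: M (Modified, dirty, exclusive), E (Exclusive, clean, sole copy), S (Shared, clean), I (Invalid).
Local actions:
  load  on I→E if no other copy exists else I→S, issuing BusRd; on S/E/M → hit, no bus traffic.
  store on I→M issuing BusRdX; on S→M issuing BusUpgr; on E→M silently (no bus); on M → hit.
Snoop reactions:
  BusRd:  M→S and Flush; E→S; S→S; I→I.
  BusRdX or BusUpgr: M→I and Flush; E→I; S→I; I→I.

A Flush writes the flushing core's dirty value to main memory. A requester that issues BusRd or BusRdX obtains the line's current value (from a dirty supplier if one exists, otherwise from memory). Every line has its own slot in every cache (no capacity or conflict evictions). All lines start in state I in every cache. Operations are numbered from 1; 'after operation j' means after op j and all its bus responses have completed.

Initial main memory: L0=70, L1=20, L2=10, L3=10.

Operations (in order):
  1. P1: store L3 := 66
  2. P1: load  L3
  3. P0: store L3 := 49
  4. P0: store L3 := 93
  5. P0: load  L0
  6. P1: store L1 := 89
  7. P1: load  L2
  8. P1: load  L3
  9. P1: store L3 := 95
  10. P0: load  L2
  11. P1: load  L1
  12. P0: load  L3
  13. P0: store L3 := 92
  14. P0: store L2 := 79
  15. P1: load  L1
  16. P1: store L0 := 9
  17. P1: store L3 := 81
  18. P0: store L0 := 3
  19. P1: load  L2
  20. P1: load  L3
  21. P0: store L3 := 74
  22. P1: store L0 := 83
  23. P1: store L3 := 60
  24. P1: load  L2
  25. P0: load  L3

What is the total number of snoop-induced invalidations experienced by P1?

  op1 P1: store L3 := 66 → I/M on L3; bus BusRdX; mem=10
  op2 P1: load  L3 → I/M on L3; bus (none); mem=10
  op3 P0: store L3 := 49 → M/I on L3; bus BusRdX Flush; mem=66
  op4 P0: store L3 := 93 → M/I on L3; bus (none); mem=66
  op5 P0: load  L0 → E/I on L0; bus BusRd; mem=70
  op6 P1: store L1 := 89 → I/M on L1; bus BusRdX; mem=20
  op7 P1: load  L2 → I/E on L2; bus BusRd; mem=10
  op8 P1: load  L3 → S/S on L3; bus BusRd Flush; mem=93
  op9 P1: store L3 := 95 → I/M on L3; bus BusUpgr; mem=93
  op10 P0: load  L2 → S/S on L2; bus BusRd; mem=10
  op11 P1: load  L1 → I/M on L1; bus (none); mem=20
  op12 P0: load  L3 → S/S on L3; bus BusRd Flush; mem=95
  op13 P0: store L3 := 92 → M/I on L3; bus BusUpgr; mem=95
  op14 P0: store L2 := 79 → M/I on L2; bus BusUpgr; mem=10
  op15 P1: load  L1 → I/M on L1; bus (none); mem=20
  op16 P1: store L0 := 9 → I/M on L0; bus BusRdX; mem=70
  op17 P1: store L3 := 81 → I/M on L3; bus BusRdX Flush; mem=92
  op18 P0: store L0 := 3 → M/I on L0; bus BusRdX Flush; mem=9
  op19 P1: load  L2 → S/S on L2; bus BusRd Flush; mem=79
  op20 P1: load  L3 → I/M on L3; bus (none); mem=92
  op21 P0: store L3 := 74 → M/I on L3; bus BusRdX Flush; mem=81
  op22 P1: store L0 := 83 → I/M on L0; bus BusRdX Flush; mem=3
  op23 P1: store L3 := 60 → I/M on L3; bus BusRdX Flush; mem=74
  op24 P1: load  L2 → S/S on L2; bus (none); mem=79
  op25 P0: load  L3 → S/S on L3; bus BusRd Flush; mem=60

invalidations = 5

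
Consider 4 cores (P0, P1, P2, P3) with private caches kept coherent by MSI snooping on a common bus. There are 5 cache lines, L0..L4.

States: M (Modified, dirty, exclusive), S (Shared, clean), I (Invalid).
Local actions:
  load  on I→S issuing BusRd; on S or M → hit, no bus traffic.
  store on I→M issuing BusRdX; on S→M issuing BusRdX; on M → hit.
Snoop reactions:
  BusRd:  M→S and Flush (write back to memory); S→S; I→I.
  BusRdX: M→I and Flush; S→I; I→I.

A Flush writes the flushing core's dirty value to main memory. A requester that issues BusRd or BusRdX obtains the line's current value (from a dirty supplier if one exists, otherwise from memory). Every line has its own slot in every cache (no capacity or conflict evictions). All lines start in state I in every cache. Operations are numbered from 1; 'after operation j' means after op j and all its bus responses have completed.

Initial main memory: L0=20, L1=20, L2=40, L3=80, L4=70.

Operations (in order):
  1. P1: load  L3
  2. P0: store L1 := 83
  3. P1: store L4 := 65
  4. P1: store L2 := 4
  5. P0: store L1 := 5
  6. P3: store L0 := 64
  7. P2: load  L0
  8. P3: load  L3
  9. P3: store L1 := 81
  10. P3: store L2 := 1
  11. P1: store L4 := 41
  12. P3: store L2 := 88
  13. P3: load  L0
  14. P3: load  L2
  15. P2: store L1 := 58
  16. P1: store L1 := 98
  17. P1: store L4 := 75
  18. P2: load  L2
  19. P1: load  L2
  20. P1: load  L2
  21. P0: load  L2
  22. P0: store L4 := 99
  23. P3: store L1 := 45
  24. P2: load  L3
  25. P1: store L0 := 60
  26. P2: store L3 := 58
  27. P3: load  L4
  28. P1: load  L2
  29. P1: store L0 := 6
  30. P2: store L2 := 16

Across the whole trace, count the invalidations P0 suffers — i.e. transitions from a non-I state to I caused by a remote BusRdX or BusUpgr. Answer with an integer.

invalidations = 2

step 1: P1: load  L3  ⟶  ISII  (L3)  txn=BusRd  M[L3]=80
step 2: P0: store L1 := 83  ⟶  MIII  (L1)  txn=BusRdX  M[L1]=20
step 3: P1: store L4 := 65  ⟶  IMII  (L4)  txn=BusRdX  M[L4]=70
step 4: P1: store L2 := 4  ⟶  IMII  (L2)  txn=BusRdX  M[L2]=40
step 5: P0: store L1 := 5  ⟶  MIII  (L1)  txn=∅  M[L1]=20
step 6: P3: store L0 := 64  ⟶  IIIM  (L0)  txn=BusRdX  M[L0]=20
step 7: P2: load  L0  ⟶  IISS  (L0)  txn=BusRd+Flush  M[L0]=64
step 8: P3: load  L3  ⟶  ISIS  (L3)  txn=BusRd  M[L3]=80
step 9: P3: store L1 := 81  ⟶  IIIM  (L1)  txn=BusRdX+Flush  M[L1]=5
step 10: P3: store L2 := 1  ⟶  IIIM  (L2)  txn=BusRdX+Flush  M[L2]=4
step 11: P1: store L4 := 41  ⟶  IMII  (L4)  txn=∅  M[L4]=70
step 12: P3: store L2 := 88  ⟶  IIIM  (L2)  txn=∅  M[L2]=4
step 13: P3: load  L0  ⟶  IISS  (L0)  txn=∅  M[L0]=64
step 14: P3: load  L2  ⟶  IIIM  (L2)  txn=∅  M[L2]=4
step 15: P2: store L1 := 58  ⟶  IIMI  (L1)  txn=BusRdX+Flush  M[L1]=81
step 16: P1: store L1 := 98  ⟶  IMII  (L1)  txn=BusRdX+Flush  M[L1]=58
step 17: P1: store L4 := 75  ⟶  IMII  (L4)  txn=∅  M[L4]=70
step 18: P2: load  L2  ⟶  IISS  (L2)  txn=BusRd+Flush  M[L2]=88
step 19: P1: load  L2  ⟶  ISSS  (L2)  txn=BusRd  M[L2]=88
step 20: P1: load  L2  ⟶  ISSS  (L2)  txn=∅  M[L2]=88
step 21: P0: load  L2  ⟶  SSSS  (L2)  txn=BusRd  M[L2]=88
step 22: P0: store L4 := 99  ⟶  MIII  (L4)  txn=BusRdX+Flush  M[L4]=75
step 23: P3: store L1 := 45  ⟶  IIIM  (L1)  txn=BusRdX+Flush  M[L1]=98
step 24: P2: load  L3  ⟶  ISSS  (L3)  txn=BusRd  M[L3]=80
step 25: P1: store L0 := 60  ⟶  IMII  (L0)  txn=BusRdX  M[L0]=64
step 26: P2: store L3 := 58  ⟶  IIMI  (L3)  txn=BusRdX  M[L3]=80
step 27: P3: load  L4  ⟶  SIIS  (L4)  txn=BusRd+Flush  M[L4]=99
step 28: P1: load  L2  ⟶  SSSS  (L2)  txn=∅  M[L2]=88
step 29: P1: store L0 := 6  ⟶  IMII  (L0)  txn=∅  M[L0]=64
step 30: P2: store L2 := 16  ⟶  IIMI  (L2)  txn=BusRdX  M[L2]=88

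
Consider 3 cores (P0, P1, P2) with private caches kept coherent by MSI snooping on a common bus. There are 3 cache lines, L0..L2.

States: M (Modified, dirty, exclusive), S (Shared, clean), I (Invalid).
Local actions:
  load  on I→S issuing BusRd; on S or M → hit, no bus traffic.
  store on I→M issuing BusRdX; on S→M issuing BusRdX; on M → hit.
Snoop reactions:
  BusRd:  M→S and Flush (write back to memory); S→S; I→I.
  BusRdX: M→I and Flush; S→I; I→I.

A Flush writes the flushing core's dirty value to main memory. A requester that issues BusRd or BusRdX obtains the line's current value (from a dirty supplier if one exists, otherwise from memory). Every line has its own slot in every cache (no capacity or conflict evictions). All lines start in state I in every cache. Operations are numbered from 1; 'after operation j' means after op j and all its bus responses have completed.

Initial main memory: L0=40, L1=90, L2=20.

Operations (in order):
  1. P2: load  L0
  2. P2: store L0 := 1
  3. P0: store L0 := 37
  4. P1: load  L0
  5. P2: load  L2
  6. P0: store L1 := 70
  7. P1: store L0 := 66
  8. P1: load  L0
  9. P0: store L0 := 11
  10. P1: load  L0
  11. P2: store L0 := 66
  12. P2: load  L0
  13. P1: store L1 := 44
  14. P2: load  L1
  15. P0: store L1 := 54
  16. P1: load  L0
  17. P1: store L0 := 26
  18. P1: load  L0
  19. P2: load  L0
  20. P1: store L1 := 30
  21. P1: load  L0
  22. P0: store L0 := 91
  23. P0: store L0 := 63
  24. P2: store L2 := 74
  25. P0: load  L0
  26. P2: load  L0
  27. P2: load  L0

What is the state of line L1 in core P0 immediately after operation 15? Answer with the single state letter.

  op1 P2: load  L0 → I/I/S on L0; bus BusRd; mem=40
  op2 P2: store L0 := 1 → I/I/M on L0; bus BusRdX; mem=40
  op3 P0: store L0 := 37 → M/I/I on L0; bus BusRdX Flush; mem=1
  op4 P1: load  L0 → S/S/I on L0; bus BusRd Flush; mem=37
  op5 P2: load  L2 → I/I/S on L2; bus BusRd; mem=20
  op6 P0: store L1 := 70 → M/I/I on L1; bus BusRdX; mem=90
  op7 P1: store L0 := 66 → I/M/I on L0; bus BusRdX; mem=37
  op8 P1: load  L0 → I/M/I on L0; bus (none); mem=37
  op9 P0: store L0 := 11 → M/I/I on L0; bus BusRdX Flush; mem=66
  op10 P1: load  L0 → S/S/I on L0; bus BusRd Flush; mem=11
  op11 P2: store L0 := 66 → I/I/M on L0; bus BusRdX; mem=11
  op12 P2: load  L0 → I/I/M on L0; bus (none); mem=11
  op13 P1: store L1 := 44 → I/M/I on L1; bus BusRdX Flush; mem=70
  op14 P2: load  L1 → I/S/S on L1; bus BusRd Flush; mem=44
  op15 P0: store L1 := 54 → M/I/I on L1; bus BusRdX; mem=44
  op16 P1: load  L0 → I/S/S on L0; bus BusRd Flush; mem=66
  op17 P1: store L0 := 26 → I/M/I on L0; bus BusRdX; mem=66
  op18 P1: load  L0 → I/M/I on L0; bus (none); mem=66
  op19 P2: load  L0 → I/S/S on L0; bus BusRd Flush; mem=26
  op20 P1: store L1 := 30 → I/M/I on L1; bus BusRdX Flush; mem=54
  op21 P1: load  L0 → I/S/S on L0; bus (none); mem=26
  op22 P0: store L0 := 91 → M/I/I on L0; bus BusRdX; mem=26
  op23 P0: store L0 := 63 → M/I/I on L0; bus (none); mem=26
  op24 P2: store L2 := 74 → I/I/M on L2; bus BusRdX; mem=20
  op25 P0: load  L0 → M/I/I on L0; bus (none); mem=26
  op26 P2: load  L0 → S/I/S on L0; bus BusRd Flush; mem=63
  op27 P2: load  L0 → S/I/S on L0; bus (none); mem=63

state = M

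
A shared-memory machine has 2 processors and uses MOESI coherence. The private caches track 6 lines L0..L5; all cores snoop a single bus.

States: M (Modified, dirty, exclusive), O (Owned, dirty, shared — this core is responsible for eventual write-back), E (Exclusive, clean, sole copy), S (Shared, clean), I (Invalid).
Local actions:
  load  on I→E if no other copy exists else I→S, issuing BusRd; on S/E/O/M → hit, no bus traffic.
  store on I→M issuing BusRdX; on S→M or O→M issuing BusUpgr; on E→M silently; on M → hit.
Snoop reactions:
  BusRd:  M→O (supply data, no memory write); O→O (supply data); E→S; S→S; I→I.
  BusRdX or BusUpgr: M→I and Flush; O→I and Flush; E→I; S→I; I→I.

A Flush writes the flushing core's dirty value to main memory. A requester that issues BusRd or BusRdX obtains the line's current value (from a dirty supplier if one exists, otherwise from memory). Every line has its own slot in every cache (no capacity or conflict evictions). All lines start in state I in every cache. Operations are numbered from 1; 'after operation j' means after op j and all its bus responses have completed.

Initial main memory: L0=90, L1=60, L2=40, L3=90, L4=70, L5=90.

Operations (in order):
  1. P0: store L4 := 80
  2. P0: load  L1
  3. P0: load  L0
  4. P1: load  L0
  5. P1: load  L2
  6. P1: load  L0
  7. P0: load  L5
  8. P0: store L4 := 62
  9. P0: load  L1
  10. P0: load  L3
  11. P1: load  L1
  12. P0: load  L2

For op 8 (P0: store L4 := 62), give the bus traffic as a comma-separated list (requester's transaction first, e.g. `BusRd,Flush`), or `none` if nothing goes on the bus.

1. P0: store L4 := 80  bus=[BusRdX]  L4: P0=M P1=I  mem[L4]=70
2. P0: load  L1  bus=[BusRd]  L1: P0=E P1=I  mem[L1]=60
3. P0: load  L0  bus=[BusRd]  L0: P0=E P1=I  mem[L0]=90
4. P1: load  L0  bus=[BusRd]  L0: P0=S P1=S  mem[L0]=90
5. P1: load  L2  bus=[BusRd]  L2: P0=I P1=E  mem[L2]=40
6. P1: load  L0  bus=[-]  L0: P0=S P1=S  mem[L0]=90
7. P0: load  L5  bus=[BusRd]  L5: P0=E P1=I  mem[L5]=90
8. P0: store L4 := 62  bus=[-]  L4: P0=M P1=I  mem[L4]=70
9. P0: load  L1  bus=[-]  L1: P0=E P1=I  mem[L1]=60
10. P0: load  L3  bus=[BusRd]  L3: P0=E P1=I  mem[L3]=90
11. P1: load  L1  bus=[BusRd]  L1: P0=S P1=S  mem[L1]=60
12. P0: load  L2  bus=[BusRd]  L2: P0=S P1=S  mem[L2]=40

bus = none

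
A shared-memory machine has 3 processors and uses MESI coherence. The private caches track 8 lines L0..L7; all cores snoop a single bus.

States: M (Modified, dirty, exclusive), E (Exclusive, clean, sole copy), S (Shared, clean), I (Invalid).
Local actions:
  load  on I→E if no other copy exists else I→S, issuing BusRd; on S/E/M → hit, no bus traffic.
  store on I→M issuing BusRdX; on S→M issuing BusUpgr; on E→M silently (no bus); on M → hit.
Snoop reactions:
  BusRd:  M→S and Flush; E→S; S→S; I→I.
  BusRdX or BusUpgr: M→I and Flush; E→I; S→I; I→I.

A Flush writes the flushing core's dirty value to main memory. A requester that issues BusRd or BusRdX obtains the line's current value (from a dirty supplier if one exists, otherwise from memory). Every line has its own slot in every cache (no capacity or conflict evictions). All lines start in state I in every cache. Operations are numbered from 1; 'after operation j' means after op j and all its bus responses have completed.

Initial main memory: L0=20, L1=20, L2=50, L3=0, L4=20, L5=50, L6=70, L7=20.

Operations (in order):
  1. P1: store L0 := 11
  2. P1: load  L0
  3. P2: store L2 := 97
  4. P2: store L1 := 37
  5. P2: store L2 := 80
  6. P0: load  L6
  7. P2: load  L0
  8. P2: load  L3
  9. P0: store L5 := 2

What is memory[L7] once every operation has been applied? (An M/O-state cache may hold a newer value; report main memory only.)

memory[L7] = 20

  op1 P1: store L0 := 11 → I/M/I on L0; bus BusRdX; mem=20
  op2 P1: load  L0 → I/M/I on L0; bus (none); mem=20
  op3 P2: store L2 := 97 → I/I/M on L2; bus BusRdX; mem=50
  op4 P2: store L1 := 37 → I/I/M on L1; bus BusRdX; mem=20
  op5 P2: store L2 := 80 → I/I/M on L2; bus (none); mem=50
  op6 P0: load  L6 → E/I/I on L6; bus BusRd; mem=70
  op7 P2: load  L0 → I/S/S on L0; bus BusRd Flush; mem=11
  op8 P2: load  L3 → I/I/E on L3; bus BusRd; mem=0
  op9 P0: store L5 := 2 → M/I/I on L5; bus BusRdX; mem=50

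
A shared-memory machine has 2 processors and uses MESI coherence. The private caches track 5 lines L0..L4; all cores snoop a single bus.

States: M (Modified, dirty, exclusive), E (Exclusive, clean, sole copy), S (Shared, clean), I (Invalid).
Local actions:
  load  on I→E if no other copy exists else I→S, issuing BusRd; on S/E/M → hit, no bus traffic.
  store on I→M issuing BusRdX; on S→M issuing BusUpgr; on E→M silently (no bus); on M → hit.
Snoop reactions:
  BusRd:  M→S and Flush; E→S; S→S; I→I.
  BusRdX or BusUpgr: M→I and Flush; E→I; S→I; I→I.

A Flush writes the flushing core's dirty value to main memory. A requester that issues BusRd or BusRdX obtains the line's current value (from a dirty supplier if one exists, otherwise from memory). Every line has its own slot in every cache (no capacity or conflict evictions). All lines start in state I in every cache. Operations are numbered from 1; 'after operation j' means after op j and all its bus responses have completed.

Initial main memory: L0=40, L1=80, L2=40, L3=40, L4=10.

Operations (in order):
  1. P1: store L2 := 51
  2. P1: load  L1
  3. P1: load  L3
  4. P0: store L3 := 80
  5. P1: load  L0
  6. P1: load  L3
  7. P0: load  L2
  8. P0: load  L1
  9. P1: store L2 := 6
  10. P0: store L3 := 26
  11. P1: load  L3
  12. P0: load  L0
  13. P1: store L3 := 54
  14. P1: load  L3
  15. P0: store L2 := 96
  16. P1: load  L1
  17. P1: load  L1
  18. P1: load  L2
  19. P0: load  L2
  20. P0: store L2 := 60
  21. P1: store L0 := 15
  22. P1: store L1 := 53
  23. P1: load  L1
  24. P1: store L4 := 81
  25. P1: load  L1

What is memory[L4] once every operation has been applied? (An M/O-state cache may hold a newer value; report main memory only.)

memory[L4] = 10

1. P1: store L2 := 51  bus=[BusRdX]  L2: P0=I P1=M  mem[L2]=40
2. P1: load  L1  bus=[BusRd]  L1: P0=I P1=E  mem[L1]=80
3. P1: load  L3  bus=[BusRd]  L3: P0=I P1=E  mem[L3]=40
4. P0: store L3 := 80  bus=[BusRdX]  L3: P0=M P1=I  mem[L3]=40
5. P1: load  L0  bus=[BusRd]  L0: P0=I P1=E  mem[L0]=40
6. P1: load  L3  bus=[BusRd,Flush]  L3: P0=S P1=S  mem[L3]=80
7. P0: load  L2  bus=[BusRd,Flush]  L2: P0=S P1=S  mem[L2]=51
8. P0: load  L1  bus=[BusRd]  L1: P0=S P1=S  mem[L1]=80
9. P1: store L2 := 6  bus=[BusUpgr]  L2: P0=I P1=M  mem[L2]=51
10. P0: store L3 := 26  bus=[BusUpgr]  L3: P0=M P1=I  mem[L3]=80
11. P1: load  L3  bus=[BusRd,Flush]  L3: P0=S P1=S  mem[L3]=26
12. P0: load  L0  bus=[BusRd]  L0: P0=S P1=S  mem[L0]=40
13. P1: store L3 := 54  bus=[BusUpgr]  L3: P0=I P1=M  mem[L3]=26
14. P1: load  L3  bus=[-]  L3: P0=I P1=M  mem[L3]=26
15. P0: store L2 := 96  bus=[BusRdX,Flush]  L2: P0=M P1=I  mem[L2]=6
16. P1: load  L1  bus=[-]  L1: P0=S P1=S  mem[L1]=80
17. P1: load  L1  bus=[-]  L1: P0=S P1=S  mem[L1]=80
18. P1: load  L2  bus=[BusRd,Flush]  L2: P0=S P1=S  mem[L2]=96
19. P0: load  L2  bus=[-]  L2: P0=S P1=S  mem[L2]=96
20. P0: store L2 := 60  bus=[BusUpgr]  L2: P0=M P1=I  mem[L2]=96
21. P1: store L0 := 15  bus=[BusUpgr]  L0: P0=I P1=M  mem[L0]=40
22. P1: store L1 := 53  bus=[BusUpgr]  L1: P0=I P1=M  mem[L1]=80
23. P1: load  L1  bus=[-]  L1: P0=I P1=M  mem[L1]=80
24. P1: store L4 := 81  bus=[BusRdX]  L4: P0=I P1=M  mem[L4]=10
25. P1: load  L1  bus=[-]  L1: P0=I P1=M  mem[L1]=80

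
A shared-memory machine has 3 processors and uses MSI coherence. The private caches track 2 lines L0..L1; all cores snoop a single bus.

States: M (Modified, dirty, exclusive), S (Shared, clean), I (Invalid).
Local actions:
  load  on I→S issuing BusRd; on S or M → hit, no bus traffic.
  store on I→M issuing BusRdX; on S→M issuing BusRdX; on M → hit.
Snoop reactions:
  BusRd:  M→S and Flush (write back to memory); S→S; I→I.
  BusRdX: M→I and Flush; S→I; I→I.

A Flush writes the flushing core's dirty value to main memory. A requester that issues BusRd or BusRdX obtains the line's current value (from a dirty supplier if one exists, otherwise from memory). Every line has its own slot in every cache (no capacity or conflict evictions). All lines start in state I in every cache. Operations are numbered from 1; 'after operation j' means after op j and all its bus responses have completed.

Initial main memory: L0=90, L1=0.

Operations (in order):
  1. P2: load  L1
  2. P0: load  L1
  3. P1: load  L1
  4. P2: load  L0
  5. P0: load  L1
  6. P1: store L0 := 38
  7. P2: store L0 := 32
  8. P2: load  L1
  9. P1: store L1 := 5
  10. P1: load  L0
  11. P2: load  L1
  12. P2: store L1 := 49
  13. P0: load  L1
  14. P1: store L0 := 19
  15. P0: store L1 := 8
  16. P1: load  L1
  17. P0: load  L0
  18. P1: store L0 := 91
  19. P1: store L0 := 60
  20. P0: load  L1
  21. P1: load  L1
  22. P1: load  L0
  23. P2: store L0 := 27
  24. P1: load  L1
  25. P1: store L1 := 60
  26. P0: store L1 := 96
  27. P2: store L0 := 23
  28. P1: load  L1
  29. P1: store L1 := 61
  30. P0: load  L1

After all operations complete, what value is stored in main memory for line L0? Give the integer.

memory[L0] = 60

  op1 P2: load  L1 → I/I/S on L1; bus BusRd; mem=0
  op2 P0: load  L1 → S/I/S on L1; bus BusRd; mem=0
  op3 P1: load  L1 → S/S/S on L1; bus BusRd; mem=0
  op4 P2: load  L0 → I/I/S on L0; bus BusRd; mem=90
  op5 P0: load  L1 → S/S/S on L1; bus (none); mem=0
  op6 P1: store L0 := 38 → I/M/I on L0; bus BusRdX; mem=90
  op7 P2: store L0 := 32 → I/I/M on L0; bus BusRdX Flush; mem=38
  op8 P2: load  L1 → S/S/S on L1; bus (none); mem=0
  op9 P1: store L1 := 5 → I/M/I on L1; bus BusRdX; mem=0
  op10 P1: load  L0 → I/S/S on L0; bus BusRd Flush; mem=32
  op11 P2: load  L1 → I/S/S on L1; bus BusRd Flush; mem=5
  op12 P2: store L1 := 49 → I/I/M on L1; bus BusRdX; mem=5
  op13 P0: load  L1 → S/I/S on L1; bus BusRd Flush; mem=49
  op14 P1: store L0 := 19 → I/M/I on L0; bus BusRdX; mem=32
  op15 P0: store L1 := 8 → M/I/I on L1; bus BusRdX; mem=49
  op16 P1: load  L1 → S/S/I on L1; bus BusRd Flush; mem=8
  op17 P0: load  L0 → S/S/I on L0; bus BusRd Flush; mem=19
  op18 P1: store L0 := 91 → I/M/I on L0; bus BusRdX; mem=19
  op19 P1: store L0 := 60 → I/M/I on L0; bus (none); mem=19
  op20 P0: load  L1 → S/S/I on L1; bus (none); mem=8
  op21 P1: load  L1 → S/S/I on L1; bus (none); mem=8
  op22 P1: load  L0 → I/M/I on L0; bus (none); mem=19
  op23 P2: store L0 := 27 → I/I/M on L0; bus BusRdX Flush; mem=60
  op24 P1: load  L1 → S/S/I on L1; bus (none); mem=8
  op25 P1: store L1 := 60 → I/M/I on L1; bus BusRdX; mem=8
  op26 P0: store L1 := 96 → M/I/I on L1; bus BusRdX Flush; mem=60
  op27 P2: store L0 := 23 → I/I/M on L0; bus (none); mem=60
  op28 P1: load  L1 → S/S/I on L1; bus BusRd Flush; mem=96
  op29 P1: store L1 := 61 → I/M/I on L1; bus BusRdX; mem=96
  op30 P0: load  L1 → S/S/I on L1; bus BusRd Flush; mem=61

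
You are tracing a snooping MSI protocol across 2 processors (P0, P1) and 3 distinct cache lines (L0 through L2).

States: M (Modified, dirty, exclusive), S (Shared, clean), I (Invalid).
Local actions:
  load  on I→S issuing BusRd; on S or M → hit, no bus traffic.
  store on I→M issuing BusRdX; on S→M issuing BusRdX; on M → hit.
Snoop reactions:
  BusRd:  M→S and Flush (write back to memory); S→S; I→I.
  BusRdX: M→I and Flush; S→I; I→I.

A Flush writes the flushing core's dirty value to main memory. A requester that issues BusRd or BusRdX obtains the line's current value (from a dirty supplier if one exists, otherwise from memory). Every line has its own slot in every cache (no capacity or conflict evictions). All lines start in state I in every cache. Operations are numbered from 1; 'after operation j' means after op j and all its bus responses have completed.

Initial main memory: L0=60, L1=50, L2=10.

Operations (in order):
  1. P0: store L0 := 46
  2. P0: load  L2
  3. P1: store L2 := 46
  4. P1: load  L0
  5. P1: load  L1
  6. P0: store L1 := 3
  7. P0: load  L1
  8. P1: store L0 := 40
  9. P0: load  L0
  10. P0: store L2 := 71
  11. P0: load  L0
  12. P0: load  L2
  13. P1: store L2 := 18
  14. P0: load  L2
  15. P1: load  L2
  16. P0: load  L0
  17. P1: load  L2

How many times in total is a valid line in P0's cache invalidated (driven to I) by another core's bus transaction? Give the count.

step 1: P0: store L0 := 46  ⟶  MI  (L0)  txn=BusRdX  M[L0]=60
step 2: P0: load  L2  ⟶  SI  (L2)  txn=BusRd  M[L2]=10
step 3: P1: store L2 := 46  ⟶  IM  (L2)  txn=BusRdX  M[L2]=10
step 4: P1: load  L0  ⟶  SS  (L0)  txn=BusRd+Flush  M[L0]=46
step 5: P1: load  L1  ⟶  IS  (L1)  txn=BusRd  M[L1]=50
step 6: P0: store L1 := 3  ⟶  MI  (L1)  txn=BusRdX  M[L1]=50
step 7: P0: load  L1  ⟶  MI  (L1)  txn=∅  M[L1]=50
step 8: P1: store L0 := 40  ⟶  IM  (L0)  txn=BusRdX  M[L0]=46
step 9: P0: load  L0  ⟶  SS  (L0)  txn=BusRd+Flush  M[L0]=40
step 10: P0: store L2 := 71  ⟶  MI  (L2)  txn=BusRdX+Flush  M[L2]=46
step 11: P0: load  L0  ⟶  SS  (L0)  txn=∅  M[L0]=40
step 12: P0: load  L2  ⟶  MI  (L2)  txn=∅  M[L2]=46
step 13: P1: store L2 := 18  ⟶  IM  (L2)  txn=BusRdX+Flush  M[L2]=71
step 14: P0: load  L2  ⟶  SS  (L2)  txn=BusRd+Flush  M[L2]=18
step 15: P1: load  L2  ⟶  SS  (L2)  txn=∅  M[L2]=18
step 16: P0: load  L0  ⟶  SS  (L0)  txn=∅  M[L0]=40
step 17: P1: load  L2  ⟶  SS  (L2)  txn=∅  M[L2]=18

invalidations = 3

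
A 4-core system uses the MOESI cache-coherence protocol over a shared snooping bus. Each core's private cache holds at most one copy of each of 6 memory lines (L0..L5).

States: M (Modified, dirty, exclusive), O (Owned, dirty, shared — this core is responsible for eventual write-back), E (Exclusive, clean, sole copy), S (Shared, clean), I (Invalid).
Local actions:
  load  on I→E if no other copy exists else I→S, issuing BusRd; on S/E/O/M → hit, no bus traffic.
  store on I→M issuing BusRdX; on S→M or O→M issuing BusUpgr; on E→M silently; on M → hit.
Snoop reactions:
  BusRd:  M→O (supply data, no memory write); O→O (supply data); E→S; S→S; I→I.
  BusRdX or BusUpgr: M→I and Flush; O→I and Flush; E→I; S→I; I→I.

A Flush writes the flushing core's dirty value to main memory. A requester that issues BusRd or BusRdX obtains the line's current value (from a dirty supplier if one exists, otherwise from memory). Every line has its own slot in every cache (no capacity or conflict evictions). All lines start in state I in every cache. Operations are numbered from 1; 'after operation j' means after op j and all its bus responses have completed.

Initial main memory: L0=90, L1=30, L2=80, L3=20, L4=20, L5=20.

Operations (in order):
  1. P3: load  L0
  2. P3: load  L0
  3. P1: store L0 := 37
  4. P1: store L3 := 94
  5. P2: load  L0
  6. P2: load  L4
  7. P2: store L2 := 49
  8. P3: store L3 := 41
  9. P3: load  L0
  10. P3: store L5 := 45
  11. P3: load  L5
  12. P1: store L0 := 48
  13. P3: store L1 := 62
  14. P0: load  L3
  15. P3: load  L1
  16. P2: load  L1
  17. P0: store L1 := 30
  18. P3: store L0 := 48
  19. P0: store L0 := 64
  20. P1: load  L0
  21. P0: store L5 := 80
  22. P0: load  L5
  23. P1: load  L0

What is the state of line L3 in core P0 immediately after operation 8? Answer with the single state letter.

state = I

step 1: P3: load  L0  ⟶  IIIE  (L0)  txn=BusRd  M[L0]=90
step 2: P3: load  L0  ⟶  IIIE  (L0)  txn=∅  M[L0]=90
step 3: P1: store L0 := 37  ⟶  IMII  (L0)  txn=BusRdX  M[L0]=90
step 4: P1: store L3 := 94  ⟶  IMII  (L3)  txn=BusRdX  M[L3]=20
step 5: P2: load  L0  ⟶  IOSI  (L0)  txn=BusRd  M[L0]=90
step 6: P2: load  L4  ⟶  IIEI  (L4)  txn=BusRd  M[L4]=20
step 7: P2: store L2 := 49  ⟶  IIMI  (L2)  txn=BusRdX  M[L2]=80
step 8: P3: store L3 := 41  ⟶  IIIM  (L3)  txn=BusRdX+Flush  M[L3]=94
step 9: P3: load  L0  ⟶  IOSS  (L0)  txn=BusRd  M[L0]=90
step 10: P3: store L5 := 45  ⟶  IIIM  (L5)  txn=BusRdX  M[L5]=20
step 11: P3: load  L5  ⟶  IIIM  (L5)  txn=∅  M[L5]=20
step 12: P1: store L0 := 48  ⟶  IMII  (L0)  txn=BusUpgr  M[L0]=90
step 13: P3: store L1 := 62  ⟶  IIIM  (L1)  txn=BusRdX  M[L1]=30
step 14: P0: load  L3  ⟶  SIIO  (L3)  txn=BusRd  M[L3]=94
step 15: P3: load  L1  ⟶  IIIM  (L1)  txn=∅  M[L1]=30
step 16: P2: load  L1  ⟶  IISO  (L1)  txn=BusRd  M[L1]=30
step 17: P0: store L1 := 30  ⟶  MIII  (L1)  txn=BusRdX+Flush  M[L1]=62
step 18: P3: store L0 := 48  ⟶  IIIM  (L0)  txn=BusRdX+Flush  M[L0]=48
step 19: P0: store L0 := 64  ⟶  MIII  (L0)  txn=BusRdX+Flush  M[L0]=48
step 20: P1: load  L0  ⟶  OSII  (L0)  txn=BusRd  M[L0]=48
step 21: P0: store L5 := 80  ⟶  MIII  (L5)  txn=BusRdX+Flush  M[L5]=45
step 22: P0: load  L5  ⟶  MIII  (L5)  txn=∅  M[L5]=45
step 23: P1: load  L0  ⟶  OSII  (L0)  txn=∅  M[L0]=48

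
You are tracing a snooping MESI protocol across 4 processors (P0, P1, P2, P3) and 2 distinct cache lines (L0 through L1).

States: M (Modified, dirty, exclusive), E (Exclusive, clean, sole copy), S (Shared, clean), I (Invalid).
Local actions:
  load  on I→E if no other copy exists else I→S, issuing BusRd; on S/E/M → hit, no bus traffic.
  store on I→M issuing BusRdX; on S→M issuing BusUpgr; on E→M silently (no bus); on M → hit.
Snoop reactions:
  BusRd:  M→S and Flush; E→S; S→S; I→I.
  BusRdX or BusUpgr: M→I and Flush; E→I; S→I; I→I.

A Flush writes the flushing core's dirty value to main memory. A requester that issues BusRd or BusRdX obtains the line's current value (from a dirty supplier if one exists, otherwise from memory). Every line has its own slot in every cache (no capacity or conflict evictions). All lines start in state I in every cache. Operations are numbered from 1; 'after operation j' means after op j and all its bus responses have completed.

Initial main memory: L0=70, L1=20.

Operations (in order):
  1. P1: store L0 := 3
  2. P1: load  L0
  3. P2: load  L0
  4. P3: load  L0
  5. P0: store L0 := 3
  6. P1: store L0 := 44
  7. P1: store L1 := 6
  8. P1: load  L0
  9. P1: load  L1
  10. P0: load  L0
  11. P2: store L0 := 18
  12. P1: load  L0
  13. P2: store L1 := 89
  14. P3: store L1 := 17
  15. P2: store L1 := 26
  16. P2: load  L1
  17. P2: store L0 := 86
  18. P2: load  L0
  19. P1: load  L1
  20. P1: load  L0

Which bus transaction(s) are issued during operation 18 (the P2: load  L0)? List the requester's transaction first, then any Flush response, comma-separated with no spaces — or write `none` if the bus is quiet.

  op1 P1: store L0 := 3 → I/M/I/I on L0; bus BusRdX; mem=70
  op2 P1: load  L0 → I/M/I/I on L0; bus (none); mem=70
  op3 P2: load  L0 → I/S/S/I on L0; bus BusRd Flush; mem=3
  op4 P3: load  L0 → I/S/S/S on L0; bus BusRd; mem=3
  op5 P0: store L0 := 3 → M/I/I/I on L0; bus BusRdX; mem=3
  op6 P1: store L0 := 44 → I/M/I/I on L0; bus BusRdX Flush; mem=3
  op7 P1: store L1 := 6 → I/M/I/I on L1; bus BusRdX; mem=20
  op8 P1: load  L0 → I/M/I/I on L0; bus (none); mem=3
  op9 P1: load  L1 → I/M/I/I on L1; bus (none); mem=20
  op10 P0: load  L0 → S/S/I/I on L0; bus BusRd Flush; mem=44
  op11 P2: store L0 := 18 → I/I/M/I on L0; bus BusRdX; mem=44
  op12 P1: load  L0 → I/S/S/I on L0; bus BusRd Flush; mem=18
  op13 P2: store L1 := 89 → I/I/M/I on L1; bus BusRdX Flush; mem=6
  op14 P3: store L1 := 17 → I/I/I/M on L1; bus BusRdX Flush; mem=89
  op15 P2: store L1 := 26 → I/I/M/I on L1; bus BusRdX Flush; mem=17
  op16 P2: load  L1 → I/I/M/I on L1; bus (none); mem=17
  op17 P2: store L0 := 86 → I/I/M/I on L0; bus BusUpgr; mem=18
  op18 P2: load  L0 → I/I/M/I on L0; bus (none); mem=18
  op19 P1: load  L1 → I/S/S/I on L1; bus BusRd Flush; mem=26
  op20 P1: load  L0 → I/S/S/I on L0; bus BusRd Flush; mem=86

bus = none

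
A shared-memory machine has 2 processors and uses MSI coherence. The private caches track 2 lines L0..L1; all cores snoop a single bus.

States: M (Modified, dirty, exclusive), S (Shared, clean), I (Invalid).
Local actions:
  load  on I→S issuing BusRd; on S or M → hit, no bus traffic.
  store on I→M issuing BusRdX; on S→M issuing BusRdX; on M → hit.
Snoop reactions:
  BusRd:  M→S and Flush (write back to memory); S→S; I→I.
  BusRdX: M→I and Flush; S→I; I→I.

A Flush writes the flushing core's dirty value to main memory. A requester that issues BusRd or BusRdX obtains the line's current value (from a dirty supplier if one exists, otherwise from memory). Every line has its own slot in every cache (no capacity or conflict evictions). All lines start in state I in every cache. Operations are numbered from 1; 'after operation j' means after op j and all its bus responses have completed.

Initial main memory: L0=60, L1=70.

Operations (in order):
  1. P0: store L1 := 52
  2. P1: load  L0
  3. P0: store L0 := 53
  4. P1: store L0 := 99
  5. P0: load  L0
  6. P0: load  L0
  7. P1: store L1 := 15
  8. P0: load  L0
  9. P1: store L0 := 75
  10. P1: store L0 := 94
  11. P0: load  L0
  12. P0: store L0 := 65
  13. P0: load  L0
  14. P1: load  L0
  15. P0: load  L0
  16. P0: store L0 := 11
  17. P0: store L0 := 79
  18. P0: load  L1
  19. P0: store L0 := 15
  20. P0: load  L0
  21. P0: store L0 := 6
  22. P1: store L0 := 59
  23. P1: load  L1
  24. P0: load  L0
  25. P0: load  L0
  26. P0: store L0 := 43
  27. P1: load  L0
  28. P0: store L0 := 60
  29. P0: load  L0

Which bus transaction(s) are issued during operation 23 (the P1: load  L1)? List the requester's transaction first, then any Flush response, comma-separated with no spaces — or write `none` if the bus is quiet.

bus = none

[1] P0: store L1 := 52 | P0:M(52), P1:I | bus: BusRdX
[2] P1: load  L0 | P0:I, P1:S(60) | bus: BusRd
[3] P0: store L0 := 53 | P0:M(53), P1:I | bus: BusRdX
[4] P1: store L0 := 99 | P0:I, P1:M(99) | bus: BusRdX,Flush
[5] P0: load  L0 | P0:S(99), P1:S(99) | bus: BusRd,Flush
[6] P0: load  L0 | P0:S(99), P1:S(99) | bus: none
[7] P1: store L1 := 15 | P0:I, P1:M(15) | bus: BusRdX,Flush
[8] P0: load  L0 | P0:S(99), P1:S(99) | bus: none
[9] P1: store L0 := 75 | P0:I, P1:M(75) | bus: BusRdX
[10] P1: store L0 := 94 | P0:I, P1:M(94) | bus: none
[11] P0: load  L0 | P0:S(94), P1:S(94) | bus: BusRd,Flush
[12] P0: store L0 := 65 | P0:M(65), P1:I | bus: BusRdX
[13] P0: load  L0 | P0:M(65), P1:I | bus: none
[14] P1: load  L0 | P0:S(65), P1:S(65) | bus: BusRd,Flush
[15] P0: load  L0 | P0:S(65), P1:S(65) | bus: none
[16] P0: store L0 := 11 | P0:M(11), P1:I | bus: BusRdX
[17] P0: store L0 := 79 | P0:M(79), P1:I | bus: none
[18] P0: load  L1 | P0:S(15), P1:S(15) | bus: BusRd,Flush
[19] P0: store L0 := 15 | P0:M(15), P1:I | bus: none
[20] P0: load  L0 | P0:M(15), P1:I | bus: none
[21] P0: store L0 := 6 | P0:M(6), P1:I | bus: none
[22] P1: store L0 := 59 | P0:I, P1:M(59) | bus: BusRdX,Flush
[23] P1: load  L1 | P0:S(15), P1:S(15) | bus: none
[24] P0: load  L0 | P0:S(59), P1:S(59) | bus: BusRd,Flush
[25] P0: load  L0 | P0:S(59), P1:S(59) | bus: none
[26] P0: store L0 := 43 | P0:M(43), P1:I | bus: BusRdX
[27] P1: load  L0 | P0:S(43), P1:S(43) | bus: BusRd,Flush
[28] P0: store L0 := 60 | P0:M(60), P1:I | bus: BusRdX
[29] P0: load  L0 | P0:M(60), P1:I | bus: none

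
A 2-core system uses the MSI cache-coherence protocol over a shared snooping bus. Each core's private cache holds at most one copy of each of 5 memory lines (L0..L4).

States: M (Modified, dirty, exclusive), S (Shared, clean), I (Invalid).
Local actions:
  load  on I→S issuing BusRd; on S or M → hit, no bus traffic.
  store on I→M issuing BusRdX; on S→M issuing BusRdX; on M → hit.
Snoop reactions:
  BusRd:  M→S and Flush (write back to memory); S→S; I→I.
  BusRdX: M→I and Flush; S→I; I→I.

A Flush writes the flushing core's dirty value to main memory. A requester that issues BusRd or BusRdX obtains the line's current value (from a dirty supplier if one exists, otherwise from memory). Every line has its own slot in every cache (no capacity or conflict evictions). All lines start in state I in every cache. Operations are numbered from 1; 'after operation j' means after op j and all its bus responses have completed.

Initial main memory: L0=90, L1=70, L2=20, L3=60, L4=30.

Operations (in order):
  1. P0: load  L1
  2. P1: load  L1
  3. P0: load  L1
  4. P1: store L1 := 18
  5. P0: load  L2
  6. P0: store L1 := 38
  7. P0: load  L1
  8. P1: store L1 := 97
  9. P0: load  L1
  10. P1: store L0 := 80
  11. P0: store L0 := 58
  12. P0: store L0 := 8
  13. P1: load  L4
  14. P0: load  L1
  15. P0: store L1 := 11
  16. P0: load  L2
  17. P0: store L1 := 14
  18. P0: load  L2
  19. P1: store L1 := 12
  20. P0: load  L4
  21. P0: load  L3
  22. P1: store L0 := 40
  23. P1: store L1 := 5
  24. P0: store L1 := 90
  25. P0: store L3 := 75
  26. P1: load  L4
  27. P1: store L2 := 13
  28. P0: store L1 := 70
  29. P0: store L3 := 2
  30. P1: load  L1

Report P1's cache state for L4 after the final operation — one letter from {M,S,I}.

state = S

step 1: P0: load  L1  ⟶  SI  (L1)  txn=BusRd  M[L1]=70
step 2: P1: load  L1  ⟶  SS  (L1)  txn=BusRd  M[L1]=70
step 3: P0: load  L1  ⟶  SS  (L1)  txn=∅  M[L1]=70
step 4: P1: store L1 := 18  ⟶  IM  (L1)  txn=BusRdX  M[L1]=70
step 5: P0: load  L2  ⟶  SI  (L2)  txn=BusRd  M[L2]=20
step 6: P0: store L1 := 38  ⟶  MI  (L1)  txn=BusRdX+Flush  M[L1]=18
step 7: P0: load  L1  ⟶  MI  (L1)  txn=∅  M[L1]=18
step 8: P1: store L1 := 97  ⟶  IM  (L1)  txn=BusRdX+Flush  M[L1]=38
step 9: P0: load  L1  ⟶  SS  (L1)  txn=BusRd+Flush  M[L1]=97
step 10: P1: store L0 := 80  ⟶  IM  (L0)  txn=BusRdX  M[L0]=90
step 11: P0: store L0 := 58  ⟶  MI  (L0)  txn=BusRdX+Flush  M[L0]=80
step 12: P0: store L0 := 8  ⟶  MI  (L0)  txn=∅  M[L0]=80
step 13: P1: load  L4  ⟶  IS  (L4)  txn=BusRd  M[L4]=30
step 14: P0: load  L1  ⟶  SS  (L1)  txn=∅  M[L1]=97
step 15: P0: store L1 := 11  ⟶  MI  (L1)  txn=BusRdX  M[L1]=97
step 16: P0: load  L2  ⟶  SI  (L2)  txn=∅  M[L2]=20
step 17: P0: store L1 := 14  ⟶  MI  (L1)  txn=∅  M[L1]=97
step 18: P0: load  L2  ⟶  SI  (L2)  txn=∅  M[L2]=20
step 19: P1: store L1 := 12  ⟶  IM  (L1)  txn=BusRdX+Flush  M[L1]=14
step 20: P0: load  L4  ⟶  SS  (L4)  txn=BusRd  M[L4]=30
step 21: P0: load  L3  ⟶  SI  (L3)  txn=BusRd  M[L3]=60
step 22: P1: store L0 := 40  ⟶  IM  (L0)  txn=BusRdX+Flush  M[L0]=8
step 23: P1: store L1 := 5  ⟶  IM  (L1)  txn=∅  M[L1]=14
step 24: P0: store L1 := 90  ⟶  MI  (L1)  txn=BusRdX+Flush  M[L1]=5
step 25: P0: store L3 := 75  ⟶  MI  (L3)  txn=BusRdX  M[L3]=60
step 26: P1: load  L4  ⟶  SS  (L4)  txn=∅  M[L4]=30
step 27: P1: store L2 := 13  ⟶  IM  (L2)  txn=BusRdX  M[L2]=20
step 28: P0: store L1 := 70  ⟶  MI  (L1)  txn=∅  M[L1]=5
step 29: P0: store L3 := 2  ⟶  MI  (L3)  txn=∅  M[L3]=60
step 30: P1: load  L1  ⟶  SS  (L1)  txn=BusRd+Flush  M[L1]=70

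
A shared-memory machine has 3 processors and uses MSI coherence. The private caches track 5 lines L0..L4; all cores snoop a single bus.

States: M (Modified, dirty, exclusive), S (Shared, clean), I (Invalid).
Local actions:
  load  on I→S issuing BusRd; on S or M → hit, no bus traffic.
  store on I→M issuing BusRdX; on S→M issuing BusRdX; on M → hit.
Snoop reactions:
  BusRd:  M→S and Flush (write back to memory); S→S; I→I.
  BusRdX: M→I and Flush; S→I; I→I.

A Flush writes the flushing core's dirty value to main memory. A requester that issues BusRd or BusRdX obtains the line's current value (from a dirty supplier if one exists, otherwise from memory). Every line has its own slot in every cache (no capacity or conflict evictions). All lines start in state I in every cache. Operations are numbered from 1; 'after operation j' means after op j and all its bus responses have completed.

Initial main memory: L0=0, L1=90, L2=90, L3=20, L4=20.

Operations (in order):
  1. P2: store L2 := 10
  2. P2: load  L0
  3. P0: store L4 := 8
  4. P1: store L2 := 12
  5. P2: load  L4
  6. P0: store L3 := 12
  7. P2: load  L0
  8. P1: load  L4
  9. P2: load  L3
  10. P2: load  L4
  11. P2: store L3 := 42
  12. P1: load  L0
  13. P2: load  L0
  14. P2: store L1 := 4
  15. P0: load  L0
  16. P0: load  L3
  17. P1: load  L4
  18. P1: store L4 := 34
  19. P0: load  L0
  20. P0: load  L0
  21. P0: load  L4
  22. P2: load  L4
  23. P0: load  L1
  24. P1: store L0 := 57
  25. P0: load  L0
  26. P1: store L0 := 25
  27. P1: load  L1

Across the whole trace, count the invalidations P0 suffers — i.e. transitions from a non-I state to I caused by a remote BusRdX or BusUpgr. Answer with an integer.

invalidations = 4

1. P2: store L2 := 10  bus=[BusRdX]  L2: P0=I P1=I P2=M  mem[L2]=90
2. P2: load  L0  bus=[BusRd]  L0: P0=I P1=I P2=S  mem[L0]=0
3. P0: store L4 := 8  bus=[BusRdX]  L4: P0=M P1=I P2=I  mem[L4]=20
4. P1: store L2 := 12  bus=[BusRdX,Flush]  L2: P0=I P1=M P2=I  mem[L2]=10
5. P2: load  L4  bus=[BusRd,Flush]  L4: P0=S P1=I P2=S  mem[L4]=8
6. P0: store L3 := 12  bus=[BusRdX]  L3: P0=M P1=I P2=I  mem[L3]=20
7. P2: load  L0  bus=[-]  L0: P0=I P1=I P2=S  mem[L0]=0
8. P1: load  L4  bus=[BusRd]  L4: P0=S P1=S P2=S  mem[L4]=8
9. P2: load  L3  bus=[BusRd,Flush]  L3: P0=S P1=I P2=S  mem[L3]=12
10. P2: load  L4  bus=[-]  L4: P0=S P1=S P2=S  mem[L4]=8
11. P2: store L3 := 42  bus=[BusRdX]  L3: P0=I P1=I P2=M  mem[L3]=12
12. P1: load  L0  bus=[BusRd]  L0: P0=I P1=S P2=S  mem[L0]=0
13. P2: load  L0  bus=[-]  L0: P0=I P1=S P2=S  mem[L0]=0
14. P2: store L1 := 4  bus=[BusRdX]  L1: P0=I P1=I P2=M  mem[L1]=90
15. P0: load  L0  bus=[BusRd]  L0: P0=S P1=S P2=S  mem[L0]=0
16. P0: load  L3  bus=[BusRd,Flush]  L3: P0=S P1=I P2=S  mem[L3]=42
17. P1: load  L4  bus=[-]  L4: P0=S P1=S P2=S  mem[L4]=8
18. P1: store L4 := 34  bus=[BusRdX]  L4: P0=I P1=M P2=I  mem[L4]=8
19. P0: load  L0  bus=[-]  L0: P0=S P1=S P2=S  mem[L0]=0
20. P0: load  L0  bus=[-]  L0: P0=S P1=S P2=S  mem[L0]=0
21. P0: load  L4  bus=[BusRd,Flush]  L4: P0=S P1=S P2=I  mem[L4]=34
22. P2: load  L4  bus=[BusRd]  L4: P0=S P1=S P2=S  mem[L4]=34
23. P0: load  L1  bus=[BusRd,Flush]  L1: P0=S P1=I P2=S  mem[L1]=4
24. P1: store L0 := 57  bus=[BusRdX]  L0: P0=I P1=M P2=I  mem[L0]=0
25. P0: load  L0  bus=[BusRd,Flush]  L0: P0=S P1=S P2=I  mem[L0]=57
26. P1: store L0 := 25  bus=[BusRdX]  L0: P0=I P1=M P2=I  mem[L0]=57
27. P1: load  L1  bus=[BusRd]  L1: P0=S P1=S P2=S  mem[L1]=4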